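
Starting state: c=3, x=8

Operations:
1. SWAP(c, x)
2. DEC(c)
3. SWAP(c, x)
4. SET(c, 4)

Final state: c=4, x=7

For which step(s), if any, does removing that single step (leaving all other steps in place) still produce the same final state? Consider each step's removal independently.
None - removing any single step changes the final result

Testing removal of each single step:
Without step 1: final = c=4, x=2 (different)
Without step 2: final = c=4, x=8 (different)
Without step 3: final = c=4, x=3 (different)
Without step 4: final = c=3, x=7 (different)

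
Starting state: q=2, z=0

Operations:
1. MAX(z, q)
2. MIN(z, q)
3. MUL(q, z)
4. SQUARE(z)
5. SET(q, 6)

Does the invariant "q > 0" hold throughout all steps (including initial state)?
Yes

The invariant holds at every step.

State at each step:
Initial: q=2, z=0
After step 1: q=2, z=2
After step 2: q=2, z=2
After step 3: q=4, z=2
After step 4: q=4, z=4
After step 5: q=6, z=4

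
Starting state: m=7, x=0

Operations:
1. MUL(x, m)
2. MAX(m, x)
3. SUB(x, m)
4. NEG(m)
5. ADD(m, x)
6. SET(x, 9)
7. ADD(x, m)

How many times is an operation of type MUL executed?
1

Counting MUL operations:
Step 1: MUL(x, m) ← MUL
Total: 1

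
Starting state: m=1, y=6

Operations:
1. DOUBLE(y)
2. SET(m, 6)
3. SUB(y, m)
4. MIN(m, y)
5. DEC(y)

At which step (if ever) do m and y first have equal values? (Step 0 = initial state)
Step 3

m and y first become equal after step 3.

Comparing values at each step:
Initial: m=1, y=6
After step 1: m=1, y=12
After step 2: m=6, y=12
After step 3: m=6, y=6 ← equal!
After step 4: m=6, y=6 ← equal!
After step 5: m=6, y=5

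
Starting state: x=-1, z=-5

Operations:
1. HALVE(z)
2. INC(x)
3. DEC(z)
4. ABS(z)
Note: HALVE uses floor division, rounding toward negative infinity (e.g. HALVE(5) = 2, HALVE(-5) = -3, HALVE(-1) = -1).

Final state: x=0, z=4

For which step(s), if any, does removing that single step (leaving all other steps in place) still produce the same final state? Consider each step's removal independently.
None - removing any single step changes the final result

Testing removal of each single step:
Without step 1: final = x=0, z=6 (different)
Without step 2: final = x=-1, z=4 (different)
Without step 3: final = x=0, z=3 (different)
Without step 4: final = x=0, z=-4 (different)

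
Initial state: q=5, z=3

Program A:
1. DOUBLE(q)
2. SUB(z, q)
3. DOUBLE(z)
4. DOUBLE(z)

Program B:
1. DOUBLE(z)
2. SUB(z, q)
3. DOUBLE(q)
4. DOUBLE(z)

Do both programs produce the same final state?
No

Program A final state: q=10, z=-28
Program B final state: q=10, z=2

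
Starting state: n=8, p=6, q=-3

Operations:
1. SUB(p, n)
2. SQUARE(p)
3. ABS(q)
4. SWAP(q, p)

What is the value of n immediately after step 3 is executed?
n = 8

Tracing n through execution:
Initial: n = 8
After step 1 (SUB(p, n)): n = 8
After step 2 (SQUARE(p)): n = 8
After step 3 (ABS(q)): n = 8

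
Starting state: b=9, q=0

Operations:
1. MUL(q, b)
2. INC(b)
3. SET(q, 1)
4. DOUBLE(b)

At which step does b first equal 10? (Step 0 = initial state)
Step 2

Tracing b:
Initial: b = 9
After step 1: b = 9
After step 2: b = 10 ← first occurrence
After step 3: b = 10
After step 4: b = 20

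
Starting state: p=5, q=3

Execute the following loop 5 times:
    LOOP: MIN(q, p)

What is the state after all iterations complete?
p=5, q=3

Iteration trace:
Start: p=5, q=3
After iteration 1: p=5, q=3
After iteration 2: p=5, q=3
After iteration 3: p=5, q=3
After iteration 4: p=5, q=3
After iteration 5: p=5, q=3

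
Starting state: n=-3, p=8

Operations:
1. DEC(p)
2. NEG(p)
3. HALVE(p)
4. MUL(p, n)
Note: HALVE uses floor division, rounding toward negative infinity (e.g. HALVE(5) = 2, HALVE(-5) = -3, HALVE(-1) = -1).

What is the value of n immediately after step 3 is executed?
n = -3

Tracing n through execution:
Initial: n = -3
After step 1 (DEC(p)): n = -3
After step 2 (NEG(p)): n = -3
After step 3 (HALVE(p)): n = -3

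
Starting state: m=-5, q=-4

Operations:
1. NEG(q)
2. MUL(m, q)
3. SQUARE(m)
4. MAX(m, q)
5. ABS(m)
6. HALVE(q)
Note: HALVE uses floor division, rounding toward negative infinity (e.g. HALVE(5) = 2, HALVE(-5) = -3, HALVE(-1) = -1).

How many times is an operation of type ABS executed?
1

Counting ABS operations:
Step 5: ABS(m) ← ABS
Total: 1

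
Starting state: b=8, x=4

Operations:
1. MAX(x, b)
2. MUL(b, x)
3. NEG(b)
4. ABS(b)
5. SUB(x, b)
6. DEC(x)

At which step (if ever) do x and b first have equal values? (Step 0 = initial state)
Step 1

x and b first become equal after step 1.

Comparing values at each step:
Initial: x=4, b=8
After step 1: x=8, b=8 ← equal!
After step 2: x=8, b=64
After step 3: x=8, b=-64
After step 4: x=8, b=64
After step 5: x=-56, b=64
After step 6: x=-57, b=64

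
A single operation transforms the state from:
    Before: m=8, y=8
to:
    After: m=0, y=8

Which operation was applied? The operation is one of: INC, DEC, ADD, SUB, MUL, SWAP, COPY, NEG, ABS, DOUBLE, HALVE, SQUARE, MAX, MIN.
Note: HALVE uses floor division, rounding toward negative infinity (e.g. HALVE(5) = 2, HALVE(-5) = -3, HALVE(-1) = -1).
SUB(m, y)

Analyzing the change:
Before: m=8, y=8
After: m=0, y=8
Variable m changed from 8 to 0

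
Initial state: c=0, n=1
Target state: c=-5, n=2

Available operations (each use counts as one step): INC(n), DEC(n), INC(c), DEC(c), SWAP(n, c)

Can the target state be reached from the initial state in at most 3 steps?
No

The target state cannot be reached within 3 steps.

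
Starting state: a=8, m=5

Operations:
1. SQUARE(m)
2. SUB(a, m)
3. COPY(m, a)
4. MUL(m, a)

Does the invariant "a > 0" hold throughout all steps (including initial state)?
No, violated after step 2

The invariant is violated after step 2.

State at each step:
Initial: a=8, m=5
After step 1: a=8, m=25
After step 2: a=-17, m=25
After step 3: a=-17, m=-17
After step 4: a=-17, m=289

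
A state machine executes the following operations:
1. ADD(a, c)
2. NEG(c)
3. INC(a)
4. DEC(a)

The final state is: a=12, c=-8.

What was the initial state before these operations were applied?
a=4, c=8

Working backwards:
Final state: a=12, c=-8
Before step 4 (DEC(a)): a=13, c=-8
Before step 3 (INC(a)): a=12, c=-8
Before step 2 (NEG(c)): a=12, c=8
Before step 1 (ADD(a, c)): a=4, c=8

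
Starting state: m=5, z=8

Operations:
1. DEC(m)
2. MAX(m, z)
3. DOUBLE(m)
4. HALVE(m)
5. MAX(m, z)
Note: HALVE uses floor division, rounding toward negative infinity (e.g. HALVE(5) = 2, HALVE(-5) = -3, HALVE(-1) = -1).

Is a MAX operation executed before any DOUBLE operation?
Yes

First MAX: step 2
First DOUBLE: step 3
Since 2 < 3, MAX comes first.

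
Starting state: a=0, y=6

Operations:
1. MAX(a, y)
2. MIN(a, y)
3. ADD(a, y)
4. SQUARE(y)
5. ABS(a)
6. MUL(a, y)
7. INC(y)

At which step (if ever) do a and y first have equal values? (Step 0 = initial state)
Step 1

a and y first become equal after step 1.

Comparing values at each step:
Initial: a=0, y=6
After step 1: a=6, y=6 ← equal!
After step 2: a=6, y=6 ← equal!
After step 3: a=12, y=6
After step 4: a=12, y=36
After step 5: a=12, y=36
After step 6: a=432, y=36
After step 7: a=432, y=37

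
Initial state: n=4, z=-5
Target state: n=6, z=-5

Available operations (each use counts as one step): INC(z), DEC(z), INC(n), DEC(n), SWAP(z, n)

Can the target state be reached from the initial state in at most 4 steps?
Yes

Path (2 steps): INC(n) → INC(n)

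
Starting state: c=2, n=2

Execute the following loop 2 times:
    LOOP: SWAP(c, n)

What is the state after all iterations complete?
c=2, n=2

Iteration trace:
Start: c=2, n=2
After iteration 1: c=2, n=2
After iteration 2: c=2, n=2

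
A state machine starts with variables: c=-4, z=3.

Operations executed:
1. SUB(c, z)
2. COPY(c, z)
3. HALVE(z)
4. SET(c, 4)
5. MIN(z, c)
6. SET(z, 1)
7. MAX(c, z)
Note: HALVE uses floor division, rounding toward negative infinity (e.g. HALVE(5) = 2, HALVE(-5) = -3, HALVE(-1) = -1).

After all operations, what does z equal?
z = 1

Tracing execution:
Step 1: SUB(c, z) → z = 3
Step 2: COPY(c, z) → z = 3
Step 3: HALVE(z) → z = 1
Step 4: SET(c, 4) → z = 1
Step 5: MIN(z, c) → z = 1
Step 6: SET(z, 1) → z = 1
Step 7: MAX(c, z) → z = 1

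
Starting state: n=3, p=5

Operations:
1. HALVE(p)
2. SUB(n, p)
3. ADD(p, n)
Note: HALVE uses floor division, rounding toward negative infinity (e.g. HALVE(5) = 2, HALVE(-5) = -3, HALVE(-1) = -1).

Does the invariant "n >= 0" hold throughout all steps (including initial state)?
Yes

The invariant holds at every step.

State at each step:
Initial: n=3, p=5
After step 1: n=3, p=2
After step 2: n=1, p=2
After step 3: n=1, p=3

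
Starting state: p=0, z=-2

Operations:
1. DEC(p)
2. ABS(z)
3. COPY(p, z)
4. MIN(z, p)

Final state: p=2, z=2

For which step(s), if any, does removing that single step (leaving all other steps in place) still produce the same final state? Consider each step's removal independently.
Step(s) 1, 4

Testing removal of each single step:
Without step 1: final = p=2, z=2 (same)
Without step 2: final = p=-2, z=-2 (different)
Without step 3: final = p=-1, z=-1 (different)
Without step 4: final = p=2, z=2 (same)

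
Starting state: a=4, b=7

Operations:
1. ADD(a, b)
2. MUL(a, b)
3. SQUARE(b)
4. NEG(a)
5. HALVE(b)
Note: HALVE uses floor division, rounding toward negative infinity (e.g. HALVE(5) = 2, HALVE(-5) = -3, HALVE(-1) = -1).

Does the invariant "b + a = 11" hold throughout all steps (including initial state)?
No, violated after step 1

The invariant is violated after step 1.

State at each step:
Initial: a=4, b=7
After step 1: a=11, b=7
After step 2: a=77, b=7
After step 3: a=77, b=49
After step 4: a=-77, b=49
After step 5: a=-77, b=24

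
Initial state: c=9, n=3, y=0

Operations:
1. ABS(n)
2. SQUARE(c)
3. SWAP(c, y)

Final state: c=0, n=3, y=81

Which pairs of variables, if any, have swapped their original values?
None

Comparing initial and final values:
c: 9 → 0
y: 0 → 81
n: 3 → 3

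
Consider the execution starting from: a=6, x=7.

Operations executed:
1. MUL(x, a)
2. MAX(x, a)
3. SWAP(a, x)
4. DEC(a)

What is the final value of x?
x = 6

Tracing execution:
Step 1: MUL(x, a) → x = 42
Step 2: MAX(x, a) → x = 42
Step 3: SWAP(a, x) → x = 6
Step 4: DEC(a) → x = 6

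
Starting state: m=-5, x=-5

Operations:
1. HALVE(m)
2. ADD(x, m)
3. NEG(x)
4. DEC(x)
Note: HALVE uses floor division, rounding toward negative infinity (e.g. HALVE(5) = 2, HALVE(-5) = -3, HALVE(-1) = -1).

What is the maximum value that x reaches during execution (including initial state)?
8

Values of x at each step:
Initial: x = -5
After step 1: x = -5
After step 2: x = -8
After step 3: x = 8 ← maximum
After step 4: x = 7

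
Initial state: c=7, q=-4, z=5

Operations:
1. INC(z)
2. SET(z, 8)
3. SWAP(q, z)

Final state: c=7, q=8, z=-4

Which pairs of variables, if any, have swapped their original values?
None

Comparing initial and final values:
q: -4 → 8
z: 5 → -4
c: 7 → 7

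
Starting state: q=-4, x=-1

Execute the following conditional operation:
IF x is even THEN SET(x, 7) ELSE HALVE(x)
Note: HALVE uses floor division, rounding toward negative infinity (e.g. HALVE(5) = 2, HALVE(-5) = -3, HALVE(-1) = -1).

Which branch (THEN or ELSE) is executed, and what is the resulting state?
Branch: ELSE, Final state: q=-4, x=-1

Evaluating condition: x is even
Condition is False, so ELSE branch executes
After HALVE(x): q=-4, x=-1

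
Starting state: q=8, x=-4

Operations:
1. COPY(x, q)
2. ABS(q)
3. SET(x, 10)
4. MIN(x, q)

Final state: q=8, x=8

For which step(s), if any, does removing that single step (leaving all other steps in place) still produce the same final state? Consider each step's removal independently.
Step(s) 1, 2, 3

Testing removal of each single step:
Without step 1: final = q=8, x=8 (same)
Without step 2: final = q=8, x=8 (same)
Without step 3: final = q=8, x=8 (same)
Without step 4: final = q=8, x=10 (different)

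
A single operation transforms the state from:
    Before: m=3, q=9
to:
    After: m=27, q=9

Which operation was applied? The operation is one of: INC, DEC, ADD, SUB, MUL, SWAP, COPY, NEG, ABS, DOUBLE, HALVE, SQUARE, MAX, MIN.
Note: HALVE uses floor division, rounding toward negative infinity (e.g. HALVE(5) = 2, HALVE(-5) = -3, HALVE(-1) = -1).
MUL(m, q)

Analyzing the change:
Before: m=3, q=9
After: m=27, q=9
Variable m changed from 3 to 27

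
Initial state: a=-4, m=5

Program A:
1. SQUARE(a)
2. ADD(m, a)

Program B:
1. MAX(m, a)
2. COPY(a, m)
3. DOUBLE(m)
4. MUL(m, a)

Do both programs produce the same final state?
No

Program A final state: a=16, m=21
Program B final state: a=5, m=50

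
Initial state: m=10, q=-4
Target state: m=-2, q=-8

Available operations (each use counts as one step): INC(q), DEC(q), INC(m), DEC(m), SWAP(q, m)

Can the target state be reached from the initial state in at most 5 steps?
No

The target state cannot be reached within 5 steps.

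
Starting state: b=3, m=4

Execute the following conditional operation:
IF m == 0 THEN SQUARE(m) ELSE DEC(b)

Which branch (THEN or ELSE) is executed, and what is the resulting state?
Branch: ELSE, Final state: b=2, m=4

Evaluating condition: m == 0
m = 4
Condition is False, so ELSE branch executes
After DEC(b): b=2, m=4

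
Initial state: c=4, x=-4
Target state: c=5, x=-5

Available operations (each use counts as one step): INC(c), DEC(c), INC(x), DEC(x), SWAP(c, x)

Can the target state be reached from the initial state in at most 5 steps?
Yes

Path (2 steps): INC(c) → DEC(x)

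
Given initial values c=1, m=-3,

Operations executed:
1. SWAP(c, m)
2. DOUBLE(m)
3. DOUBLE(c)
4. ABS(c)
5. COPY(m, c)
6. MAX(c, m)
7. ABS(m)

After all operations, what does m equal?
m = 6

Tracing execution:
Step 1: SWAP(c, m) → m = 1
Step 2: DOUBLE(m) → m = 2
Step 3: DOUBLE(c) → m = 2
Step 4: ABS(c) → m = 2
Step 5: COPY(m, c) → m = 6
Step 6: MAX(c, m) → m = 6
Step 7: ABS(m) → m = 6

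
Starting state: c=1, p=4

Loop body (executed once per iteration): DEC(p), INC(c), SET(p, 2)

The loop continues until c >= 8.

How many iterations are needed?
7

Tracing iterations:
Initial: c=1, p=4
After iteration 1: c=2, p=2
After iteration 2: c=3, p=2
After iteration 3: c=4, p=2
After iteration 4: c=5, p=2
After iteration 5: c=6, p=2
After iteration 6: c=7, p=2
After iteration 7: c=8, p=2
c >= 8 now holds, so the loop exits after 7 iterations.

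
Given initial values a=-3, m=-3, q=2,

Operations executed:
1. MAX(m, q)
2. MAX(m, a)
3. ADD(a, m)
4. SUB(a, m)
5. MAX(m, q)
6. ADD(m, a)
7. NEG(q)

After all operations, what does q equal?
q = -2

Tracing execution:
Step 1: MAX(m, q) → q = 2
Step 2: MAX(m, a) → q = 2
Step 3: ADD(a, m) → q = 2
Step 4: SUB(a, m) → q = 2
Step 5: MAX(m, q) → q = 2
Step 6: ADD(m, a) → q = 2
Step 7: NEG(q) → q = -2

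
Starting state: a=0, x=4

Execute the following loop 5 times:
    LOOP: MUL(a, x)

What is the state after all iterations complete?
a=0, x=4

Iteration trace:
Start: a=0, x=4
After iteration 1: a=0, x=4
After iteration 2: a=0, x=4
After iteration 3: a=0, x=4
After iteration 4: a=0, x=4
After iteration 5: a=0, x=4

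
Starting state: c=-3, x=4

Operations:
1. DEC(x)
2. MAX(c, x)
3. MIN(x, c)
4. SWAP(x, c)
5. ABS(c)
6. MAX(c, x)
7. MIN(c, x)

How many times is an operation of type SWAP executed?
1

Counting SWAP operations:
Step 4: SWAP(x, c) ← SWAP
Total: 1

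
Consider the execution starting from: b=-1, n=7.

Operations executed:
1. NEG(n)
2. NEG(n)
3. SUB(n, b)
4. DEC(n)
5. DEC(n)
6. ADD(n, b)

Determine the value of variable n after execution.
n = 5

Tracing execution:
Step 1: NEG(n) → n = -7
Step 2: NEG(n) → n = 7
Step 3: SUB(n, b) → n = 8
Step 4: DEC(n) → n = 7
Step 5: DEC(n) → n = 6
Step 6: ADD(n, b) → n = 5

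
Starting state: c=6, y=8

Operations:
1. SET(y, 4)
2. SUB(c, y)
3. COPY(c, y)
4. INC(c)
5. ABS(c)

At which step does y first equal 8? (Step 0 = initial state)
Step 0

Tracing y:
Initial: y = 8 ← first occurrence
After step 1: y = 4
After step 2: y = 4
After step 3: y = 4
After step 4: y = 4
After step 5: y = 4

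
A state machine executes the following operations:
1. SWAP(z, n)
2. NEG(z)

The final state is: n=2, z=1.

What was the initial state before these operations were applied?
n=-1, z=2

Working backwards:
Final state: n=2, z=1
Before step 2 (NEG(z)): n=2, z=-1
Before step 1 (SWAP(z, n)): n=-1, z=2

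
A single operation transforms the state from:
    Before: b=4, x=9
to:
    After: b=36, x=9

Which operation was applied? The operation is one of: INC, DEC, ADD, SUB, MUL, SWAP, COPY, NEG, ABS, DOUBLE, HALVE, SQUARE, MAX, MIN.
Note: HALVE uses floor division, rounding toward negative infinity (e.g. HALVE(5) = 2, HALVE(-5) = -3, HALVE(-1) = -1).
MUL(b, x)

Analyzing the change:
Before: b=4, x=9
After: b=36, x=9
Variable b changed from 4 to 36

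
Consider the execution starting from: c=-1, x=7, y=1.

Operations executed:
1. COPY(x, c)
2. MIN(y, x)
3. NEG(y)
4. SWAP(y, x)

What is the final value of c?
c = -1

Tracing execution:
Step 1: COPY(x, c) → c = -1
Step 2: MIN(y, x) → c = -1
Step 3: NEG(y) → c = -1
Step 4: SWAP(y, x) → c = -1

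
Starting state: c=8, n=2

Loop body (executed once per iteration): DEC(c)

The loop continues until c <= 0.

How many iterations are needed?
8

Tracing iterations:
Initial: c=8, n=2
After iteration 1: c=7, n=2
After iteration 2: c=6, n=2
After iteration 3: c=5, n=2
After iteration 4: c=4, n=2
After iteration 5: c=3, n=2
After iteration 6: c=2, n=2
After iteration 7: c=1, n=2
After iteration 8: c=0, n=2
c <= 0 now holds, so the loop exits after 8 iterations.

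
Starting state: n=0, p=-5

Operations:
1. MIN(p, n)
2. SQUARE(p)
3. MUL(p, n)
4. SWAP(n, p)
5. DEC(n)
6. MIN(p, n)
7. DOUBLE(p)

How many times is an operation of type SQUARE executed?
1

Counting SQUARE operations:
Step 2: SQUARE(p) ← SQUARE
Total: 1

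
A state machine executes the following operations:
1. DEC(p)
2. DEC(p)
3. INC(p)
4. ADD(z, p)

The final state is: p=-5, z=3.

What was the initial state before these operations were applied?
p=-4, z=8

Working backwards:
Final state: p=-5, z=3
Before step 4 (ADD(z, p)): p=-5, z=8
Before step 3 (INC(p)): p=-6, z=8
Before step 2 (DEC(p)): p=-5, z=8
Before step 1 (DEC(p)): p=-4, z=8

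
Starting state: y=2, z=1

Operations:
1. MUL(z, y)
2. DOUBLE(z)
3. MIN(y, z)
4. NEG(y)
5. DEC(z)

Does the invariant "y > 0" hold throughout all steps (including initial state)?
No, violated after step 4

The invariant is violated after step 4.

State at each step:
Initial: y=2, z=1
After step 1: y=2, z=2
After step 2: y=2, z=4
After step 3: y=2, z=4
After step 4: y=-2, z=4
After step 5: y=-2, z=3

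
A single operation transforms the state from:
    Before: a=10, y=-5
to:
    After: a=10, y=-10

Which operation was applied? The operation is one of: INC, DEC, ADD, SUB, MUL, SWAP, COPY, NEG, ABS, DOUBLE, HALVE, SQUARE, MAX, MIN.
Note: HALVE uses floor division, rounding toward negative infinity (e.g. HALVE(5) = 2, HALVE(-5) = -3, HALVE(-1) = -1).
DOUBLE(y)

Analyzing the change:
Before: a=10, y=-5
After: a=10, y=-10
Variable y changed from -5 to -10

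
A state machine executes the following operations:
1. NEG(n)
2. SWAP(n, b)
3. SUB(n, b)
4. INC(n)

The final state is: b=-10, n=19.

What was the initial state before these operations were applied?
b=8, n=10

Working backwards:
Final state: b=-10, n=19
Before step 4 (INC(n)): b=-10, n=18
Before step 3 (SUB(n, b)): b=-10, n=8
Before step 2 (SWAP(n, b)): b=8, n=-10
Before step 1 (NEG(n)): b=8, n=10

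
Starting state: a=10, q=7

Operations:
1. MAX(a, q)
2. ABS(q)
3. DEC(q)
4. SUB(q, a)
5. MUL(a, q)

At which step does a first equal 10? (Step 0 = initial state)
Step 0

Tracing a:
Initial: a = 10 ← first occurrence
After step 1: a = 10
After step 2: a = 10
After step 3: a = 10
After step 4: a = 10
After step 5: a = -40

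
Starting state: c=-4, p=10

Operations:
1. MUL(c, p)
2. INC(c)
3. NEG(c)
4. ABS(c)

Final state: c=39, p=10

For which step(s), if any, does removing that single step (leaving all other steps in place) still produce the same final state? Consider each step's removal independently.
Step(s) 3, 4

Testing removal of each single step:
Without step 1: final = c=3, p=10 (different)
Without step 2: final = c=40, p=10 (different)
Without step 3: final = c=39, p=10 (same)
Without step 4: final = c=39, p=10 (same)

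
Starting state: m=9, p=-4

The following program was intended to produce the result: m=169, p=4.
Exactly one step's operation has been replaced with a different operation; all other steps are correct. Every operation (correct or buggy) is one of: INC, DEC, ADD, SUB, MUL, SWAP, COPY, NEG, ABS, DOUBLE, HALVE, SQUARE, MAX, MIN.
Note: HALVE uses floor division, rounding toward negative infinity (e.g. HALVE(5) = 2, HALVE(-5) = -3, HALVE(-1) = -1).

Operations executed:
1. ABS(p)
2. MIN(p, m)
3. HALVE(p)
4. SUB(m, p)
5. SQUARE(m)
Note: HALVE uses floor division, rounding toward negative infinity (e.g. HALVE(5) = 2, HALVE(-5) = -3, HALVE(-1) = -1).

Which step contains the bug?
Step 3

Trace with buggy code:
Initial: m=9, p=-4
After step 1: m=9, p=4
After step 2: m=9, p=4
After step 3: m=9, p=2
After step 4: m=7, p=2
After step 5: m=49, p=2
Actual final m=49, p=2 ≠ expected m=169, p=4.
Step 3 is the only position where a single-operation replacement can produce the expected result.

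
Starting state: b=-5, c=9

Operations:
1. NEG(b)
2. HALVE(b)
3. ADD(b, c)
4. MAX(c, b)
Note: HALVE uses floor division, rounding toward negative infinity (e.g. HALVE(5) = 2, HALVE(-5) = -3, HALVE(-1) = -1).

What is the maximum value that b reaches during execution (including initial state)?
11

Values of b at each step:
Initial: b = -5
After step 1: b = 5
After step 2: b = 2
After step 3: b = 11 ← maximum
After step 4: b = 11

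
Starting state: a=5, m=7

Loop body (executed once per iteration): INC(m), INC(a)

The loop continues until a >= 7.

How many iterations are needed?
2

Tracing iterations:
Initial: a=5, m=7
After iteration 1: a=6, m=8
After iteration 2: a=7, m=9
a >= 7 now holds, so the loop exits after 2 iterations.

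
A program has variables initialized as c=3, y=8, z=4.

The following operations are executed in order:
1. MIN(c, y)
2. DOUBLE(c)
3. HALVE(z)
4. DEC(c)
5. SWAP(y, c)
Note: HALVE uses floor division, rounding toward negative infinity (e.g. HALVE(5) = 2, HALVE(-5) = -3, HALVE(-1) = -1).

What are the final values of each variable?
{c: 8, y: 5, z: 2}

Step-by-step execution:
Initial: c=3, y=8, z=4
After step 1 (MIN(c, y)): c=3, y=8, z=4
After step 2 (DOUBLE(c)): c=6, y=8, z=4
After step 3 (HALVE(z)): c=6, y=8, z=2
After step 4 (DEC(c)): c=5, y=8, z=2
After step 5 (SWAP(y, c)): c=8, y=5, z=2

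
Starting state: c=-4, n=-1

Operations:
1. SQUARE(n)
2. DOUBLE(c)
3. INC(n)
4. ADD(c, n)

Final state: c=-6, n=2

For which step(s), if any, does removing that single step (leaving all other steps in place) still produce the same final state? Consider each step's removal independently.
None - removing any single step changes the final result

Testing removal of each single step:
Without step 1: final = c=-8, n=0 (different)
Without step 2: final = c=-2, n=2 (different)
Without step 3: final = c=-7, n=1 (different)
Without step 4: final = c=-8, n=2 (different)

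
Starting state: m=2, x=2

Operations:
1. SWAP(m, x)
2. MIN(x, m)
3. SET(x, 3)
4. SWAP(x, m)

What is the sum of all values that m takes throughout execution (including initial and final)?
11

Values of m at each step:
Initial: m = 2
After step 1: m = 2
After step 2: m = 2
After step 3: m = 2
After step 4: m = 3
Sum = 2 + 2 + 2 + 2 + 3 = 11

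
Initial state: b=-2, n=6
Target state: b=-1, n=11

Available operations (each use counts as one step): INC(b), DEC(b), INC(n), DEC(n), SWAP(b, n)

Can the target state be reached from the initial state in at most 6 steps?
Yes

Path (6 steps): INC(b) → INC(n) → INC(n) → INC(n) → INC(n) → INC(n)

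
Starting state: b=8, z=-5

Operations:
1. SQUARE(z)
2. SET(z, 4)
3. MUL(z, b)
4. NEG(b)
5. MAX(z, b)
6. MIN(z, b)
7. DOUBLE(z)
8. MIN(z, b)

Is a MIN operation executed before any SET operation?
No

First MIN: step 6
First SET: step 2
Since 6 > 2, SET comes first.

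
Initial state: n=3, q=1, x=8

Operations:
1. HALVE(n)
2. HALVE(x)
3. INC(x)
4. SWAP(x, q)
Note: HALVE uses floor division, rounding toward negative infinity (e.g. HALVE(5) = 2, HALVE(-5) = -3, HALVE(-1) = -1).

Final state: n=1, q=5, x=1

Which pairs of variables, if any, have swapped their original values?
None

Comparing initial and final values:
x: 8 → 1
q: 1 → 5
n: 3 → 1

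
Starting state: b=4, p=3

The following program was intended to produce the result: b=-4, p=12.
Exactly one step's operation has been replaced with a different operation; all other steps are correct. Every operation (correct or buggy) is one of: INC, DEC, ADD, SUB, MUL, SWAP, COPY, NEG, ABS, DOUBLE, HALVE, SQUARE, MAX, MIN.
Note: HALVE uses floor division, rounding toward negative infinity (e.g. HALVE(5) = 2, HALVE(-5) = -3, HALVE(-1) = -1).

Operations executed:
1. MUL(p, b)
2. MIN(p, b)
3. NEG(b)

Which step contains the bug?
Step 2

Trace with buggy code:
Initial: b=4, p=3
After step 1: b=4, p=12
After step 2: b=4, p=4
After step 3: b=-4, p=4
Actual final b=-4, p=4 ≠ expected b=-4, p=12.
Step 2 is the only position where a single-operation replacement can produce the expected result.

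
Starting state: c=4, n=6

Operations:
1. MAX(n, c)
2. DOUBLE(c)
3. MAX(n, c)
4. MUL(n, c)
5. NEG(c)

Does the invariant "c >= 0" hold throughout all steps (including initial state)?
No, violated after step 5

The invariant is violated after step 5.

State at each step:
Initial: c=4, n=6
After step 1: c=4, n=6
After step 2: c=8, n=6
After step 3: c=8, n=8
After step 4: c=8, n=64
After step 5: c=-8, n=64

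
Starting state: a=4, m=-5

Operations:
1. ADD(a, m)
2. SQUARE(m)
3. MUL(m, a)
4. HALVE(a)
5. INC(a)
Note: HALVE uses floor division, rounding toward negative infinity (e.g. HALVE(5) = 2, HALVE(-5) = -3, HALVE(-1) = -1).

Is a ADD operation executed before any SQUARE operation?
Yes

First ADD: step 1
First SQUARE: step 2
Since 1 < 2, ADD comes first.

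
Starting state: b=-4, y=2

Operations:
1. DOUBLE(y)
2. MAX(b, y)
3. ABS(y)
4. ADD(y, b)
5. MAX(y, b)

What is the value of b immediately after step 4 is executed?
b = 4

Tracing b through execution:
Initial: b = -4
After step 1 (DOUBLE(y)): b = -4
After step 2 (MAX(b, y)): b = 4
After step 3 (ABS(y)): b = 4
After step 4 (ADD(y, b)): b = 4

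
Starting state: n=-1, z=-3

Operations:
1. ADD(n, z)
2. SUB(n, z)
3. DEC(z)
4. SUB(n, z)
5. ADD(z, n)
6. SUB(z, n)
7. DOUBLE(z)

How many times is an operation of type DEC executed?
1

Counting DEC operations:
Step 3: DEC(z) ← DEC
Total: 1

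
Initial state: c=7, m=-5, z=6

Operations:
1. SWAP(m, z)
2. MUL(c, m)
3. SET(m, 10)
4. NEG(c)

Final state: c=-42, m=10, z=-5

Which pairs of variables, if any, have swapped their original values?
None

Comparing initial and final values:
z: 6 → -5
m: -5 → 10
c: 7 → -42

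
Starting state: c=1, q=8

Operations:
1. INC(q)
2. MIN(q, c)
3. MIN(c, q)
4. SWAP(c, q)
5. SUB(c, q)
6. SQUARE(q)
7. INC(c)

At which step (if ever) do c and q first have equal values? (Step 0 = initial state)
Step 2

c and q first become equal after step 2.

Comparing values at each step:
Initial: c=1, q=8
After step 1: c=1, q=9
After step 2: c=1, q=1 ← equal!
After step 3: c=1, q=1 ← equal!
After step 4: c=1, q=1 ← equal!
After step 5: c=0, q=1
After step 6: c=0, q=1
After step 7: c=1, q=1 ← equal!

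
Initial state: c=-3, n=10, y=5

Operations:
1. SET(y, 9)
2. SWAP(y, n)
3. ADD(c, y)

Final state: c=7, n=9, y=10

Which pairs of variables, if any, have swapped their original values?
None

Comparing initial and final values:
y: 5 → 10
n: 10 → 9
c: -3 → 7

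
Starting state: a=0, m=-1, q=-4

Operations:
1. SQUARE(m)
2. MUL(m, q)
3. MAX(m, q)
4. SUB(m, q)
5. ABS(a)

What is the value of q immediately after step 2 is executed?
q = -4

Tracing q through execution:
Initial: q = -4
After step 1 (SQUARE(m)): q = -4
After step 2 (MUL(m, q)): q = -4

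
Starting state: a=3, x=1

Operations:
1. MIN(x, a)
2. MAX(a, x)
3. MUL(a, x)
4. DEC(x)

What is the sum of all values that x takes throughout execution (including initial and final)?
4

Values of x at each step:
Initial: x = 1
After step 1: x = 1
After step 2: x = 1
After step 3: x = 1
After step 4: x = 0
Sum = 1 + 1 + 1 + 1 + 0 = 4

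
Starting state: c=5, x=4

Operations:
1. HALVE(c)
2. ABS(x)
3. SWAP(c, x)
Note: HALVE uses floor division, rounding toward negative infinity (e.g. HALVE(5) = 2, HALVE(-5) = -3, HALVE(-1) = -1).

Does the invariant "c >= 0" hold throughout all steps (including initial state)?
Yes

The invariant holds at every step.

State at each step:
Initial: c=5, x=4
After step 1: c=2, x=4
After step 2: c=2, x=4
After step 3: c=4, x=2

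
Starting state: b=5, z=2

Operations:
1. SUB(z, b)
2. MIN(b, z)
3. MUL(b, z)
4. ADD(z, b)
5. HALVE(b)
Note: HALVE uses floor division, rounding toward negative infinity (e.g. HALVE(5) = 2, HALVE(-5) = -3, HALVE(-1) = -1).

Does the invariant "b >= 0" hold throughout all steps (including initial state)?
No, violated after step 2

The invariant is violated after step 2.

State at each step:
Initial: b=5, z=2
After step 1: b=5, z=-3
After step 2: b=-3, z=-3
After step 3: b=9, z=-3
After step 4: b=9, z=6
After step 5: b=4, z=6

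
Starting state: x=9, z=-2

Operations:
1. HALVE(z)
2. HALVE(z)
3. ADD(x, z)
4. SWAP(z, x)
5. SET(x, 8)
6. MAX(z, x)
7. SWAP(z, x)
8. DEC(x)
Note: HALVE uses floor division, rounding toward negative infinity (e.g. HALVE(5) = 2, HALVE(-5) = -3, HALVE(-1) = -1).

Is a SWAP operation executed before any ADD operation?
No

First SWAP: step 4
First ADD: step 3
Since 4 > 3, ADD comes first.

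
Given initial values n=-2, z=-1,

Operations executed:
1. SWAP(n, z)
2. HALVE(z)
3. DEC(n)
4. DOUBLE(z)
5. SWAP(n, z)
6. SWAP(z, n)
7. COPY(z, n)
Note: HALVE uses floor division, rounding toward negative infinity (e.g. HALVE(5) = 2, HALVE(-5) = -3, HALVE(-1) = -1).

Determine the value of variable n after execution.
n = -2

Tracing execution:
Step 1: SWAP(n, z) → n = -1
Step 2: HALVE(z) → n = -1
Step 3: DEC(n) → n = -2
Step 4: DOUBLE(z) → n = -2
Step 5: SWAP(n, z) → n = -2
Step 6: SWAP(z, n) → n = -2
Step 7: COPY(z, n) → n = -2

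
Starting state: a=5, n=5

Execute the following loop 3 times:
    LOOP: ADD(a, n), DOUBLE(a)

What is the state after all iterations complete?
a=110, n=5

Iteration trace:
Start: a=5, n=5
After iteration 1: a=20, n=5
After iteration 2: a=50, n=5
After iteration 3: a=110, n=5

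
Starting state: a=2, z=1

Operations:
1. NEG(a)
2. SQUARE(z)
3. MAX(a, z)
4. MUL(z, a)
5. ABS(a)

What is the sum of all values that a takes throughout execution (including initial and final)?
1

Values of a at each step:
Initial: a = 2
After step 1: a = -2
After step 2: a = -2
After step 3: a = 1
After step 4: a = 1
After step 5: a = 1
Sum = 2 + -2 + -2 + 1 + 1 + 1 = 1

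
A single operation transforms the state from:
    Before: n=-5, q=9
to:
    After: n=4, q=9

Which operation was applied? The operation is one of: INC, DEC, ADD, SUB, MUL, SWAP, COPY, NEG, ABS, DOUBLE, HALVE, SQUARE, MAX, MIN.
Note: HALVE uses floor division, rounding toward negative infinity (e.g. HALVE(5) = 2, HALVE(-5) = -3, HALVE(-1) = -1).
ADD(n, q)

Analyzing the change:
Before: n=-5, q=9
After: n=4, q=9
Variable n changed from -5 to 4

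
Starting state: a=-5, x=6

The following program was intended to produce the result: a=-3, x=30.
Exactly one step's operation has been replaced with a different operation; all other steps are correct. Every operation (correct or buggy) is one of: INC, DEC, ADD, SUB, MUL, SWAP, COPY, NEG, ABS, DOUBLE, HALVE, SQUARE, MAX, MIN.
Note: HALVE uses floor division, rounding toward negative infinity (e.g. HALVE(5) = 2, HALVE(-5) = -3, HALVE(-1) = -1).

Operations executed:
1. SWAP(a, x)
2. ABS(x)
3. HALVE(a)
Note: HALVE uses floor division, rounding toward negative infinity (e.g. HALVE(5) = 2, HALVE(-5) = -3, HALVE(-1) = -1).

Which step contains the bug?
Step 1

Trace with buggy code:
Initial: a=-5, x=6
After step 1: a=6, x=-5
After step 2: a=6, x=5
After step 3: a=3, x=5
Actual final a=3, x=5 ≠ expected a=-3, x=30.
Step 1 is the only position where a single-operation replacement can produce the expected result.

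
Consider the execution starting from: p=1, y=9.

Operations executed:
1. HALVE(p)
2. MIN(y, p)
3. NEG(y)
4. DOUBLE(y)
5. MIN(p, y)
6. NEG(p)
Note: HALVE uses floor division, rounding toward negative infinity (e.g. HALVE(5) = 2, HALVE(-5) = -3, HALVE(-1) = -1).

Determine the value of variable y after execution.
y = 0

Tracing execution:
Step 1: HALVE(p) → y = 9
Step 2: MIN(y, p) → y = 0
Step 3: NEG(y) → y = 0
Step 4: DOUBLE(y) → y = 0
Step 5: MIN(p, y) → y = 0
Step 6: NEG(p) → y = 0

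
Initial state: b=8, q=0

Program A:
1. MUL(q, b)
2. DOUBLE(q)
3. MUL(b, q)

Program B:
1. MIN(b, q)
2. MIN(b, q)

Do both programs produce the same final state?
Yes

Program A final state: b=0, q=0
Program B final state: b=0, q=0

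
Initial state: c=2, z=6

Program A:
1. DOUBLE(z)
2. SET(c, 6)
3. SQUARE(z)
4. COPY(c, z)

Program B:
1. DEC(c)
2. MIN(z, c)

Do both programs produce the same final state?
No

Program A final state: c=144, z=144
Program B final state: c=1, z=1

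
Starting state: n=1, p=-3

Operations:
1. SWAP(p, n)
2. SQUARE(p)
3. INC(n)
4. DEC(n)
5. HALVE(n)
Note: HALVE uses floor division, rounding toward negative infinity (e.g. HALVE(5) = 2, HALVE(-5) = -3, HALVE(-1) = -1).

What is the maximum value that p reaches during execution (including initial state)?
1

Values of p at each step:
Initial: p = -3
After step 1: p = 1 ← maximum
After step 2: p = 1
After step 3: p = 1
After step 4: p = 1
After step 5: p = 1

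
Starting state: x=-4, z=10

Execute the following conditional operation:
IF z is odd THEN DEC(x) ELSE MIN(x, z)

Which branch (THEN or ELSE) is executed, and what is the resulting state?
Branch: ELSE, Final state: x=-4, z=10

Evaluating condition: z is odd
Condition is False, so ELSE branch executes
After MIN(x, z): x=-4, z=10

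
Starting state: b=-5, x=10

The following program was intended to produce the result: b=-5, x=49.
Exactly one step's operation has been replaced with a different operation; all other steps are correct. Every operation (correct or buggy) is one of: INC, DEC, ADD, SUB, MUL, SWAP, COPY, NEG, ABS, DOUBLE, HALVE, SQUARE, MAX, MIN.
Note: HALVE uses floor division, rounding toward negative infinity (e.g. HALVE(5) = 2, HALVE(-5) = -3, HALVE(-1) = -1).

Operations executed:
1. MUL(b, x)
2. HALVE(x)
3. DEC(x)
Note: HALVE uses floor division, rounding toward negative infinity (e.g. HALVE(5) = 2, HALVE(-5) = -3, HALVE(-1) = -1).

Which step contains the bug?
Step 1

Trace with buggy code:
Initial: b=-5, x=10
After step 1: b=-50, x=10
After step 2: b=-50, x=5
After step 3: b=-50, x=4
Actual final b=-50, x=4 ≠ expected b=-5, x=49.
Step 1 is the only position where a single-operation replacement can produce the expected result.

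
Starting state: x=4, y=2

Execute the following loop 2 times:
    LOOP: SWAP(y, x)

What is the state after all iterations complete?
x=4, y=2

Iteration trace:
Start: x=4, y=2
After iteration 1: x=2, y=4
After iteration 2: x=4, y=2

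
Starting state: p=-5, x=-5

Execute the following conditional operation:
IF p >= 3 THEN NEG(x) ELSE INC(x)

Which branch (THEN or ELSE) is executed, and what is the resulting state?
Branch: ELSE, Final state: p=-5, x=-4

Evaluating condition: p >= 3
p = -5
Condition is False, so ELSE branch executes
After INC(x): p=-5, x=-4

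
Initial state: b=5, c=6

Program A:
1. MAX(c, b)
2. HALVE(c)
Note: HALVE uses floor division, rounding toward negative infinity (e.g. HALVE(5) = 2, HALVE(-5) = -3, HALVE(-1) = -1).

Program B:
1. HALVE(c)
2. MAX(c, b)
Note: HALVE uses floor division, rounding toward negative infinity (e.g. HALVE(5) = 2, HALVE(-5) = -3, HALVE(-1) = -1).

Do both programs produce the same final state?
No

Program A final state: b=5, c=3
Program B final state: b=5, c=5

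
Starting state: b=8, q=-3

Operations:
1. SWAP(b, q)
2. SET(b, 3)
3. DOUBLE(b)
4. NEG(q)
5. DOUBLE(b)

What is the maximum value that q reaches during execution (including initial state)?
8

Values of q at each step:
Initial: q = -3
After step 1: q = 8 ← maximum
After step 2: q = 8
After step 3: q = 8
After step 4: q = -8
After step 5: q = -8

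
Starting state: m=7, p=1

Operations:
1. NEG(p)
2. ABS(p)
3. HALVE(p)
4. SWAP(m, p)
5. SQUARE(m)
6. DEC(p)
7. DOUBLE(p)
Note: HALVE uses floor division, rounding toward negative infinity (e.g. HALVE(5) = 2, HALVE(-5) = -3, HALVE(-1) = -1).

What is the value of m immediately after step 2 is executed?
m = 7

Tracing m through execution:
Initial: m = 7
After step 1 (NEG(p)): m = 7
After step 2 (ABS(p)): m = 7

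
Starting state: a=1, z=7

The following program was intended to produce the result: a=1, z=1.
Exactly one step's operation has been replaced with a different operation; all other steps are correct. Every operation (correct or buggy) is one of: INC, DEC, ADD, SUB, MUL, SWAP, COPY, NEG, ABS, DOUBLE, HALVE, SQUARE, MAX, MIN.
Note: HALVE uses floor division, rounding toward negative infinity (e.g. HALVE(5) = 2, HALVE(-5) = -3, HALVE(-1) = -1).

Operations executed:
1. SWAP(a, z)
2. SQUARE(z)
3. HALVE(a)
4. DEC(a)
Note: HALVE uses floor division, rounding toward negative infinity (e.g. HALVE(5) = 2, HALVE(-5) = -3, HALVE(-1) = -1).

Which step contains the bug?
Step 4

Trace with buggy code:
Initial: a=1, z=7
After step 1: a=7, z=1
After step 2: a=7, z=1
After step 3: a=3, z=1
After step 4: a=2, z=1
Actual final a=2, z=1 ≠ expected a=1, z=1.
Step 4 is the only position where a single-operation replacement can produce the expected result.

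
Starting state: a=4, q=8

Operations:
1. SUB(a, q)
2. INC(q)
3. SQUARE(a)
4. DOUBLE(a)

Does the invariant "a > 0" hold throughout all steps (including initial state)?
No, violated after step 1

The invariant is violated after step 1.

State at each step:
Initial: a=4, q=8
After step 1: a=-4, q=8
After step 2: a=-4, q=9
After step 3: a=16, q=9
After step 4: a=32, q=9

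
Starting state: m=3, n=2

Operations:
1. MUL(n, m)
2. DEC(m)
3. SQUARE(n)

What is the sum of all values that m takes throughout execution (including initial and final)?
10

Values of m at each step:
Initial: m = 3
After step 1: m = 3
After step 2: m = 2
After step 3: m = 2
Sum = 3 + 3 + 2 + 2 = 10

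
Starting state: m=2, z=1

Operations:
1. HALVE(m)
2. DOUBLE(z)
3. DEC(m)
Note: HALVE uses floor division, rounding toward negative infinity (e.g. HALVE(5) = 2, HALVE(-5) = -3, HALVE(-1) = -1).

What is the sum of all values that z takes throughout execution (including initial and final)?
6

Values of z at each step:
Initial: z = 1
After step 1: z = 1
After step 2: z = 2
After step 3: z = 2
Sum = 1 + 1 + 2 + 2 = 6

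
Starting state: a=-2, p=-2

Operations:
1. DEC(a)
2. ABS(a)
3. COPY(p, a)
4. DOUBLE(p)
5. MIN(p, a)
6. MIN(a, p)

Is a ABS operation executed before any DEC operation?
No

First ABS: step 2
First DEC: step 1
Since 2 > 1, DEC comes first.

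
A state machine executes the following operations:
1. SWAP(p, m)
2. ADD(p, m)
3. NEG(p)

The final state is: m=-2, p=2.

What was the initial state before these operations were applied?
m=0, p=-2

Working backwards:
Final state: m=-2, p=2
Before step 3 (NEG(p)): m=-2, p=-2
Before step 2 (ADD(p, m)): m=-2, p=0
Before step 1 (SWAP(p, m)): m=0, p=-2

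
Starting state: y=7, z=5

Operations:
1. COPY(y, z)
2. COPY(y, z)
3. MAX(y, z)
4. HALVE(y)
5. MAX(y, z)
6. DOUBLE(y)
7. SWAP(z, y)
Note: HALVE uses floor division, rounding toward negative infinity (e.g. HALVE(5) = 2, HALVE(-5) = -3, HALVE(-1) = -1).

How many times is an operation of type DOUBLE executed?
1

Counting DOUBLE operations:
Step 6: DOUBLE(y) ← DOUBLE
Total: 1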